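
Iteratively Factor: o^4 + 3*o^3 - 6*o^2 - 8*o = (o + 1)*(o^3 + 2*o^2 - 8*o) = (o - 2)*(o + 1)*(o^2 + 4*o) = o*(o - 2)*(o + 1)*(o + 4)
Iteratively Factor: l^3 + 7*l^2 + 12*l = (l + 3)*(l^2 + 4*l) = l*(l + 3)*(l + 4)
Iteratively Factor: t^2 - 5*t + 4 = (t - 1)*(t - 4)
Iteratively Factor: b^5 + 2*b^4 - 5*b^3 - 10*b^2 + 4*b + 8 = (b - 2)*(b^4 + 4*b^3 + 3*b^2 - 4*b - 4) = (b - 2)*(b + 1)*(b^3 + 3*b^2 - 4) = (b - 2)*(b + 1)*(b + 2)*(b^2 + b - 2) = (b - 2)*(b + 1)*(b + 2)^2*(b - 1)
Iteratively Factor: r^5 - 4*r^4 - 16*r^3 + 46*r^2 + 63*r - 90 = (r + 3)*(r^4 - 7*r^3 + 5*r^2 + 31*r - 30) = (r - 3)*(r + 3)*(r^3 - 4*r^2 - 7*r + 10) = (r - 3)*(r - 1)*(r + 3)*(r^2 - 3*r - 10) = (r - 5)*(r - 3)*(r - 1)*(r + 3)*(r + 2)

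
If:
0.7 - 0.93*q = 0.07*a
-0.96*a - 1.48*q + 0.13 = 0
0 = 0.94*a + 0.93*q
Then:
No Solution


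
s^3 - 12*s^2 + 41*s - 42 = (s - 7)*(s - 3)*(s - 2)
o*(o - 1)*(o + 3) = o^3 + 2*o^2 - 3*o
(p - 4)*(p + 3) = p^2 - p - 12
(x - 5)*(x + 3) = x^2 - 2*x - 15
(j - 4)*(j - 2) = j^2 - 6*j + 8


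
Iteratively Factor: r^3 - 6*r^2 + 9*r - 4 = (r - 1)*(r^2 - 5*r + 4) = (r - 4)*(r - 1)*(r - 1)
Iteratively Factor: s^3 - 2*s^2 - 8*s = (s + 2)*(s^2 - 4*s) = (s - 4)*(s + 2)*(s)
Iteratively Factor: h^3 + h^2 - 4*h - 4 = (h + 1)*(h^2 - 4) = (h - 2)*(h + 1)*(h + 2)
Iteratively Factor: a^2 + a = (a)*(a + 1)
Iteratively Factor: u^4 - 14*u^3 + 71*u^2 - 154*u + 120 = (u - 5)*(u^3 - 9*u^2 + 26*u - 24) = (u - 5)*(u - 2)*(u^2 - 7*u + 12) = (u - 5)*(u - 4)*(u - 2)*(u - 3)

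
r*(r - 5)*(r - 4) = r^3 - 9*r^2 + 20*r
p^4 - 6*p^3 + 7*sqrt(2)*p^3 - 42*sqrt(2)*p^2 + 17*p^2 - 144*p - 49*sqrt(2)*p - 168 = (p - 7)*(p + 1)*(p + 3*sqrt(2))*(p + 4*sqrt(2))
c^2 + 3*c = c*(c + 3)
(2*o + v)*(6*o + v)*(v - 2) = 12*o^2*v - 24*o^2 + 8*o*v^2 - 16*o*v + v^3 - 2*v^2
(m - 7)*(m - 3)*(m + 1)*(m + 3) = m^4 - 6*m^3 - 16*m^2 + 54*m + 63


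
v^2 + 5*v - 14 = (v - 2)*(v + 7)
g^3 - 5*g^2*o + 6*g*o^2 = g*(g - 3*o)*(g - 2*o)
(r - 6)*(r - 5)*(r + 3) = r^3 - 8*r^2 - 3*r + 90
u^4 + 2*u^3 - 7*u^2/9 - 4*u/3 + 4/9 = (u - 2/3)*(u - 1/3)*(u + 1)*(u + 2)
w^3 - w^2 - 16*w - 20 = (w - 5)*(w + 2)^2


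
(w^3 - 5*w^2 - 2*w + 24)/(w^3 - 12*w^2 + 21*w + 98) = (w^2 - 7*w + 12)/(w^2 - 14*w + 49)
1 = 1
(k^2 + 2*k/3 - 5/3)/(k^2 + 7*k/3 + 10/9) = 3*(k - 1)/(3*k + 2)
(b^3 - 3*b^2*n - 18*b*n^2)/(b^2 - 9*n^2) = b*(b - 6*n)/(b - 3*n)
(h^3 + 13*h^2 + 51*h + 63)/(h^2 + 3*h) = h + 10 + 21/h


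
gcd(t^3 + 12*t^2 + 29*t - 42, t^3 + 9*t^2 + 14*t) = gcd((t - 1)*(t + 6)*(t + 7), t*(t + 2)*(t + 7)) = t + 7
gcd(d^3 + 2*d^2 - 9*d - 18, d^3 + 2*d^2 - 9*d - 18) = d^3 + 2*d^2 - 9*d - 18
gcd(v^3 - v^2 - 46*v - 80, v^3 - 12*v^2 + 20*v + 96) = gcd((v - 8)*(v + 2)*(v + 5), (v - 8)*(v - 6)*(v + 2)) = v^2 - 6*v - 16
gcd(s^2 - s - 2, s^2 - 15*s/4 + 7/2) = s - 2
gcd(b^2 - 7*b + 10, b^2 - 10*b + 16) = b - 2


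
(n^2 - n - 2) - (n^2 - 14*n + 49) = 13*n - 51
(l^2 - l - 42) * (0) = 0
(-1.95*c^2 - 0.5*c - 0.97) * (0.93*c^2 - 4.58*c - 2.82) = -1.8135*c^4 + 8.466*c^3 + 6.8869*c^2 + 5.8526*c + 2.7354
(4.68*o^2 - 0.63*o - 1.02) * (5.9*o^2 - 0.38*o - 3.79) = 27.612*o^4 - 5.4954*o^3 - 23.5158*o^2 + 2.7753*o + 3.8658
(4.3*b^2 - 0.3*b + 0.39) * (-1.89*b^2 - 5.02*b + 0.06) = -8.127*b^4 - 21.019*b^3 + 1.0269*b^2 - 1.9758*b + 0.0234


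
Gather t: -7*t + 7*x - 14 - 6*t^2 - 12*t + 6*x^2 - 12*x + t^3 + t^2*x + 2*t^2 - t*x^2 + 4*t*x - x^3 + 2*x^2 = t^3 + t^2*(x - 4) + t*(-x^2 + 4*x - 19) - x^3 + 8*x^2 - 5*x - 14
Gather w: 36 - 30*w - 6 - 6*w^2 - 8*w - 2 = -6*w^2 - 38*w + 28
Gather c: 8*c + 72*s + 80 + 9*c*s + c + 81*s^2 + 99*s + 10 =c*(9*s + 9) + 81*s^2 + 171*s + 90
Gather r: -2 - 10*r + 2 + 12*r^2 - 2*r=12*r^2 - 12*r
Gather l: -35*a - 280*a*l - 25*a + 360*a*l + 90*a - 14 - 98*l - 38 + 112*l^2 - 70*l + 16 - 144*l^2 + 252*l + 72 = 30*a - 32*l^2 + l*(80*a + 84) + 36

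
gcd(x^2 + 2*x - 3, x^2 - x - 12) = x + 3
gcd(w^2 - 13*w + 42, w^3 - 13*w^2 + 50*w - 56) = w - 7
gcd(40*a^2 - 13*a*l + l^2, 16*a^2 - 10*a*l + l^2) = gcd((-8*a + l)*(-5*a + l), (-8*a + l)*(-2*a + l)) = 8*a - l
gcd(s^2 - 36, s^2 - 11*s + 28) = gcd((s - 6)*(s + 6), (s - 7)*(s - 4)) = 1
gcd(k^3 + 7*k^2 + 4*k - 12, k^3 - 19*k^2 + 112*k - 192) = 1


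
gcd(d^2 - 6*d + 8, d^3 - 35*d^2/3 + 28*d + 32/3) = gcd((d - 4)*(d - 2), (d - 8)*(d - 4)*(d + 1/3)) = d - 4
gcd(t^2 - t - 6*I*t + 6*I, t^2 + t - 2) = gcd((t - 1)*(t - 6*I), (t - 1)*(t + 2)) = t - 1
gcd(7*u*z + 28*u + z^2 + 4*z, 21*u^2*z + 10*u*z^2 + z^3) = 7*u + z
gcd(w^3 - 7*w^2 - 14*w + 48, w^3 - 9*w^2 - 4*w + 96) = w^2 - 5*w - 24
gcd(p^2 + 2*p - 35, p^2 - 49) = p + 7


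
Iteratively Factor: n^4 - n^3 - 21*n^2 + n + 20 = (n - 5)*(n^3 + 4*n^2 - n - 4) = (n - 5)*(n + 4)*(n^2 - 1) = (n - 5)*(n + 1)*(n + 4)*(n - 1)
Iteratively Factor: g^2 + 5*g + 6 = (g + 3)*(g + 2)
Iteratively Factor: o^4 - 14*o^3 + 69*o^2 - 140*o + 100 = (o - 5)*(o^3 - 9*o^2 + 24*o - 20) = (o - 5)*(o - 2)*(o^2 - 7*o + 10) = (o - 5)^2*(o - 2)*(o - 2)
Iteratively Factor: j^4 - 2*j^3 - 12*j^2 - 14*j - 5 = (j - 5)*(j^3 + 3*j^2 + 3*j + 1) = (j - 5)*(j + 1)*(j^2 + 2*j + 1) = (j - 5)*(j + 1)^2*(j + 1)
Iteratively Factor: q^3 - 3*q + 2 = (q - 1)*(q^2 + q - 2) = (q - 1)*(q + 2)*(q - 1)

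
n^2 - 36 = (n - 6)*(n + 6)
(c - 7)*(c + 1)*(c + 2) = c^3 - 4*c^2 - 19*c - 14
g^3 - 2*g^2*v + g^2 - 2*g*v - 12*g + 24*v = (g - 3)*(g + 4)*(g - 2*v)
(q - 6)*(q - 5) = q^2 - 11*q + 30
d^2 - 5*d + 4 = (d - 4)*(d - 1)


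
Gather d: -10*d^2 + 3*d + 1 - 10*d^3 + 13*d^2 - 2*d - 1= -10*d^3 + 3*d^2 + d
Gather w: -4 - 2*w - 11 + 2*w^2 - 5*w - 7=2*w^2 - 7*w - 22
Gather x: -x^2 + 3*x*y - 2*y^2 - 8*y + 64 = -x^2 + 3*x*y - 2*y^2 - 8*y + 64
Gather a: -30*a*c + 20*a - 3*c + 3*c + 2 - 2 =a*(20 - 30*c)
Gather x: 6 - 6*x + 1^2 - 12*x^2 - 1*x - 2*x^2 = -14*x^2 - 7*x + 7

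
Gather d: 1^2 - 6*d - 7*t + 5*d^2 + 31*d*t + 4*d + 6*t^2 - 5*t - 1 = 5*d^2 + d*(31*t - 2) + 6*t^2 - 12*t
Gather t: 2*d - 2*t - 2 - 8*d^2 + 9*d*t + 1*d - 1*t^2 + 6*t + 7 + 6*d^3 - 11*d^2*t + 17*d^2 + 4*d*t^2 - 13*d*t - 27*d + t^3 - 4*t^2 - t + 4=6*d^3 + 9*d^2 - 24*d + t^3 + t^2*(4*d - 5) + t*(-11*d^2 - 4*d + 3) + 9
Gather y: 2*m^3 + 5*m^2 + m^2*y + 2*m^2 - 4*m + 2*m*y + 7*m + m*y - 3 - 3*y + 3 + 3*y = 2*m^3 + 7*m^2 + 3*m + y*(m^2 + 3*m)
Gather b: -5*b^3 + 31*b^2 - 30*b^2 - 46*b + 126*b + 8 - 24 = -5*b^3 + b^2 + 80*b - 16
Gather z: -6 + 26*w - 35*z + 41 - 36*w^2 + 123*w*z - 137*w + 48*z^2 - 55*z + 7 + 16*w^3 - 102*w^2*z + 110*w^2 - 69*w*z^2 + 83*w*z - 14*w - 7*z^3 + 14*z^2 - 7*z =16*w^3 + 74*w^2 - 125*w - 7*z^3 + z^2*(62 - 69*w) + z*(-102*w^2 + 206*w - 97) + 42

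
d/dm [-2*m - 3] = -2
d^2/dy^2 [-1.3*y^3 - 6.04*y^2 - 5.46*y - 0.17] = -7.8*y - 12.08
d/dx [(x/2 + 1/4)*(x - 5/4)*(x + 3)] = 3*x^2/2 + 9*x/4 - 23/16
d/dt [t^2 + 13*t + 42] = 2*t + 13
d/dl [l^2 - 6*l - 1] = 2*l - 6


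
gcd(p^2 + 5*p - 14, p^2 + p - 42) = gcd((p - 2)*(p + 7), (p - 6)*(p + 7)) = p + 7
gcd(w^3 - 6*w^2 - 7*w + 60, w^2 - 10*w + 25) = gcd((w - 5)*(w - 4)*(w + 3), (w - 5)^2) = w - 5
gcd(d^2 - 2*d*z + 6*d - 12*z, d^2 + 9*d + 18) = d + 6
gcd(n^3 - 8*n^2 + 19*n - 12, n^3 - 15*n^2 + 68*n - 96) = n^2 - 7*n + 12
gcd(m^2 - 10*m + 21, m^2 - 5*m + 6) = m - 3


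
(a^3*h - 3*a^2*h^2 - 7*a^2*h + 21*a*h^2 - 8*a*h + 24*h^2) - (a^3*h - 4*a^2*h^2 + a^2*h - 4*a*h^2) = a^2*h^2 - 8*a^2*h + 25*a*h^2 - 8*a*h + 24*h^2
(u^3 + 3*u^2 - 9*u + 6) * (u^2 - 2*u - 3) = u^5 + u^4 - 18*u^3 + 15*u^2 + 15*u - 18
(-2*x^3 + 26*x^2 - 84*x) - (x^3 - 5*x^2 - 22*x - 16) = -3*x^3 + 31*x^2 - 62*x + 16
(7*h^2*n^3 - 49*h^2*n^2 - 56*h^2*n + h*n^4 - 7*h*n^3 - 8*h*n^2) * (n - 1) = 7*h^2*n^4 - 56*h^2*n^3 - 7*h^2*n^2 + 56*h^2*n + h*n^5 - 8*h*n^4 - h*n^3 + 8*h*n^2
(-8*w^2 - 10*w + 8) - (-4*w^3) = 4*w^3 - 8*w^2 - 10*w + 8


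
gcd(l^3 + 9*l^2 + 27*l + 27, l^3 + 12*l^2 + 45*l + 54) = l^2 + 6*l + 9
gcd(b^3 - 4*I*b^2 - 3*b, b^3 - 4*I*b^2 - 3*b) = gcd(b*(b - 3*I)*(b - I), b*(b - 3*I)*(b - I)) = b^3 - 4*I*b^2 - 3*b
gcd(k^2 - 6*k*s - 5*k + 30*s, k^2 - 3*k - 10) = k - 5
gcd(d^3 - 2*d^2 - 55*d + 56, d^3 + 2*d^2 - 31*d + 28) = d^2 + 6*d - 7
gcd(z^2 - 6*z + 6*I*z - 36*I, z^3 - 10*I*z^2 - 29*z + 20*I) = 1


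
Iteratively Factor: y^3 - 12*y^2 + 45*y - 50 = (y - 2)*(y^2 - 10*y + 25) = (y - 5)*(y - 2)*(y - 5)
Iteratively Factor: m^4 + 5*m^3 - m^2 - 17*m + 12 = (m + 3)*(m^3 + 2*m^2 - 7*m + 4) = (m + 3)*(m + 4)*(m^2 - 2*m + 1) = (m - 1)*(m + 3)*(m + 4)*(m - 1)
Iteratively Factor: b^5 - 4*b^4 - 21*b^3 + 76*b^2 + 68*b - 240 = (b - 2)*(b^4 - 2*b^3 - 25*b^2 + 26*b + 120) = (b - 3)*(b - 2)*(b^3 + b^2 - 22*b - 40) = (b - 3)*(b - 2)*(b + 2)*(b^2 - b - 20) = (b - 3)*(b - 2)*(b + 2)*(b + 4)*(b - 5)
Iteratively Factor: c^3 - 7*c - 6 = (c - 3)*(c^2 + 3*c + 2) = (c - 3)*(c + 1)*(c + 2)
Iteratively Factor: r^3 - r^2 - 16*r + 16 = (r + 4)*(r^2 - 5*r + 4) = (r - 1)*(r + 4)*(r - 4)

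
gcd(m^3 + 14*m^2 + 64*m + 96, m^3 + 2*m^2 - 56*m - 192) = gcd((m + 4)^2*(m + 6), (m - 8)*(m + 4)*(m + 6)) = m^2 + 10*m + 24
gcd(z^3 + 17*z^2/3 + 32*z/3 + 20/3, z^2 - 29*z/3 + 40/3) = 1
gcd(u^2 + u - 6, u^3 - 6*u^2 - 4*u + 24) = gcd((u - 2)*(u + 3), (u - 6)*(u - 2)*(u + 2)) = u - 2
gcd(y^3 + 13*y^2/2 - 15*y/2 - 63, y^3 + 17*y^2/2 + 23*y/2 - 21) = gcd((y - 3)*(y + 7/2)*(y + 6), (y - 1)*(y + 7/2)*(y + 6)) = y^2 + 19*y/2 + 21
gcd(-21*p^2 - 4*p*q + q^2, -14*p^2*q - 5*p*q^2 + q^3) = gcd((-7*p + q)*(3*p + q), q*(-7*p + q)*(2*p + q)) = 7*p - q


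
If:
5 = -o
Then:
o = -5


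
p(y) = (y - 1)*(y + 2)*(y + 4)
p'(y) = (y - 1)*(y + 2) + (y - 1)*(y + 4) + (y + 2)*(y + 4)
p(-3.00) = 4.00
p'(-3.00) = -1.00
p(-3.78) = 1.87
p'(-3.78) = 7.07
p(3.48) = 101.66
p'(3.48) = 73.13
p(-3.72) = 2.27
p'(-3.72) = 6.32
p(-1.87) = -0.79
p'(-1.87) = -6.21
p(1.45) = 8.46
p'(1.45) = 22.81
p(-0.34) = -8.14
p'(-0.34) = -1.05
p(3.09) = 75.42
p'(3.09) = 61.54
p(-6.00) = -56.00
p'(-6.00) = 50.00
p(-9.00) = -350.00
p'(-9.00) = 155.00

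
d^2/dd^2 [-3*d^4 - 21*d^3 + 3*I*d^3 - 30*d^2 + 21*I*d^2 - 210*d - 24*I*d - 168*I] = -36*d^2 - 18*d*(7 - I) - 60 + 42*I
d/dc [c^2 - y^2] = 2*c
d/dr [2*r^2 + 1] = 4*r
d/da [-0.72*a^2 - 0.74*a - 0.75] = -1.44*a - 0.74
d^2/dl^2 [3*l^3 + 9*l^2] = 18*l + 18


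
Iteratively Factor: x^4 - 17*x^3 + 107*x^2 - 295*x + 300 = (x - 3)*(x^3 - 14*x^2 + 65*x - 100) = (x - 5)*(x - 3)*(x^2 - 9*x + 20) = (x - 5)^2*(x - 3)*(x - 4)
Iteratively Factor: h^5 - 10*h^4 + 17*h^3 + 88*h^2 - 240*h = (h + 3)*(h^4 - 13*h^3 + 56*h^2 - 80*h) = (h - 4)*(h + 3)*(h^3 - 9*h^2 + 20*h) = (h - 4)^2*(h + 3)*(h^2 - 5*h) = h*(h - 4)^2*(h + 3)*(h - 5)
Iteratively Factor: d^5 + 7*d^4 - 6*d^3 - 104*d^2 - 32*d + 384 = (d + 4)*(d^4 + 3*d^3 - 18*d^2 - 32*d + 96) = (d + 4)^2*(d^3 - d^2 - 14*d + 24) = (d - 2)*(d + 4)^2*(d^2 + d - 12) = (d - 3)*(d - 2)*(d + 4)^2*(d + 4)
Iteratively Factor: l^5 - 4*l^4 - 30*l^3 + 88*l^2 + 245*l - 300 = (l + 4)*(l^4 - 8*l^3 + 2*l^2 + 80*l - 75) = (l - 5)*(l + 4)*(l^3 - 3*l^2 - 13*l + 15) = (l - 5)*(l + 3)*(l + 4)*(l^2 - 6*l + 5) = (l - 5)^2*(l + 3)*(l + 4)*(l - 1)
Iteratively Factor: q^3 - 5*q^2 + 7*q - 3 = (q - 1)*(q^2 - 4*q + 3) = (q - 1)^2*(q - 3)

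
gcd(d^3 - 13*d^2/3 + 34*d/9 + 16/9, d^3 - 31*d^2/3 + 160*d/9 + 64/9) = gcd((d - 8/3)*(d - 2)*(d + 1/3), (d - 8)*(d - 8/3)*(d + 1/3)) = d^2 - 7*d/3 - 8/9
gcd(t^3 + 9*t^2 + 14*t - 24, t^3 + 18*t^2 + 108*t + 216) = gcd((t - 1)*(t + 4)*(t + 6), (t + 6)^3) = t + 6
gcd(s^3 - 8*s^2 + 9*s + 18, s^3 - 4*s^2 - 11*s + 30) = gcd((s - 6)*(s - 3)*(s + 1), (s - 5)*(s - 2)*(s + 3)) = 1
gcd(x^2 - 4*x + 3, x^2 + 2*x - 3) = x - 1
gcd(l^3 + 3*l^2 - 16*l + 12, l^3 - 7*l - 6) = 1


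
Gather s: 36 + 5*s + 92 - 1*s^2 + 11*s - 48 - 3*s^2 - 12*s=-4*s^2 + 4*s + 80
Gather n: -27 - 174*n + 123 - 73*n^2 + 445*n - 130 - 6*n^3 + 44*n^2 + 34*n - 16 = -6*n^3 - 29*n^2 + 305*n - 50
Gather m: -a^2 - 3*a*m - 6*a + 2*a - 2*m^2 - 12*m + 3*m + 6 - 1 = -a^2 - 4*a - 2*m^2 + m*(-3*a - 9) + 5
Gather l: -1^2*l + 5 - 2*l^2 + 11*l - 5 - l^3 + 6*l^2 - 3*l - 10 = -l^3 + 4*l^2 + 7*l - 10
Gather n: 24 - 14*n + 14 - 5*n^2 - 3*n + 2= -5*n^2 - 17*n + 40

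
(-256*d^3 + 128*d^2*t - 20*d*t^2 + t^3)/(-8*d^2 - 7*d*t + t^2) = (32*d^2 - 12*d*t + t^2)/(d + t)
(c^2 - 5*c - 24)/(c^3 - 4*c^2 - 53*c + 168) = (c + 3)/(c^2 + 4*c - 21)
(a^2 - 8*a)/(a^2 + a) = (a - 8)/(a + 1)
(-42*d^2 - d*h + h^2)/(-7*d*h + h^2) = (6*d + h)/h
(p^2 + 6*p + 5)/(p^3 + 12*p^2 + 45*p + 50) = (p + 1)/(p^2 + 7*p + 10)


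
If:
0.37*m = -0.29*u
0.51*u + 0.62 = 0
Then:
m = 0.95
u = -1.22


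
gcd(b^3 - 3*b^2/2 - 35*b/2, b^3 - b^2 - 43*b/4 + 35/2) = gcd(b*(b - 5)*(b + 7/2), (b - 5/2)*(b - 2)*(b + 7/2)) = b + 7/2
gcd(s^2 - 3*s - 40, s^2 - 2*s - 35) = s + 5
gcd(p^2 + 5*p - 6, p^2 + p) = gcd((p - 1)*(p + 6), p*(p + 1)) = 1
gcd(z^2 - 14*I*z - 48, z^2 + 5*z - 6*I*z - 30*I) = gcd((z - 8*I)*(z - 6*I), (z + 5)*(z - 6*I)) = z - 6*I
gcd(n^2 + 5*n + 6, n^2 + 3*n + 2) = n + 2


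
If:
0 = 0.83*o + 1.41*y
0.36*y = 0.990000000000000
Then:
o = -4.67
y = 2.75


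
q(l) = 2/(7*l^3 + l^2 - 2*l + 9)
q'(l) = 2*(-21*l^2 - 2*l + 2)/(7*l^3 + l^2 - 2*l + 9)^2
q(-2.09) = -0.04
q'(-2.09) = -0.08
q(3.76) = 0.01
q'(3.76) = -0.00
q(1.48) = 0.06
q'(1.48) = -0.10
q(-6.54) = -0.00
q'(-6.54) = -0.00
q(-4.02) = -0.00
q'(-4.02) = -0.00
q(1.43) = 0.07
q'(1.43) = -0.11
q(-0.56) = 0.22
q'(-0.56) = -0.08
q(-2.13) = -0.04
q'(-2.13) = -0.07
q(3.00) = 0.01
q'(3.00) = -0.00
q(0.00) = 0.22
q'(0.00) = 0.05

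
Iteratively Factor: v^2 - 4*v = (v - 4)*(v)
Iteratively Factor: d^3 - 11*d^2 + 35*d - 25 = (d - 5)*(d^2 - 6*d + 5) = (d - 5)*(d - 1)*(d - 5)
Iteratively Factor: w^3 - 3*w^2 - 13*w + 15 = (w + 3)*(w^2 - 6*w + 5) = (w - 1)*(w + 3)*(w - 5)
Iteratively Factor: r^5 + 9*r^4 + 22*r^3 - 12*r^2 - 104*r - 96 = (r + 4)*(r^4 + 5*r^3 + 2*r^2 - 20*r - 24) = (r + 2)*(r + 4)*(r^3 + 3*r^2 - 4*r - 12) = (r - 2)*(r + 2)*(r + 4)*(r^2 + 5*r + 6) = (r - 2)*(r + 2)*(r + 3)*(r + 4)*(r + 2)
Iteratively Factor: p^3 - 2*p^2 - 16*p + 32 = (p - 4)*(p^2 + 2*p - 8) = (p - 4)*(p - 2)*(p + 4)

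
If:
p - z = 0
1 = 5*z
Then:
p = 1/5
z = 1/5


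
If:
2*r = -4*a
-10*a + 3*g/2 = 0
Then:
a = -r/2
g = -10*r/3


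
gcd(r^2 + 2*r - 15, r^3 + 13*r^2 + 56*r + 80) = r + 5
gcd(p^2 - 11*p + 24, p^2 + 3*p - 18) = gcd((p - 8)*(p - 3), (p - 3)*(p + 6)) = p - 3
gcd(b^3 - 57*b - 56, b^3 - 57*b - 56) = b^3 - 57*b - 56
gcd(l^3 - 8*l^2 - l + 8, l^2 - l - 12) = 1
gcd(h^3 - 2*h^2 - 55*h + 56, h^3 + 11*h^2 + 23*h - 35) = h^2 + 6*h - 7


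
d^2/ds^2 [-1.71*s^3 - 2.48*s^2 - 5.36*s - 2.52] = -10.26*s - 4.96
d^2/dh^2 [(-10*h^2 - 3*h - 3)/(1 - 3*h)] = 92/(27*h^3 - 27*h^2 + 9*h - 1)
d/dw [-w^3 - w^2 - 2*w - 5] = -3*w^2 - 2*w - 2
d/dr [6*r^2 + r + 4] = 12*r + 1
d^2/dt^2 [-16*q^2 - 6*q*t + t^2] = 2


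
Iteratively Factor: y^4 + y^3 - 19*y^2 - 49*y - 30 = (y + 2)*(y^3 - y^2 - 17*y - 15) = (y + 1)*(y + 2)*(y^2 - 2*y - 15) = (y + 1)*(y + 2)*(y + 3)*(y - 5)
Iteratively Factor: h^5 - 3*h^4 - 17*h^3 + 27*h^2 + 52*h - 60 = (h - 2)*(h^4 - h^3 - 19*h^2 - 11*h + 30) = (h - 5)*(h - 2)*(h^3 + 4*h^2 + h - 6) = (h - 5)*(h - 2)*(h + 3)*(h^2 + h - 2) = (h - 5)*(h - 2)*(h - 1)*(h + 3)*(h + 2)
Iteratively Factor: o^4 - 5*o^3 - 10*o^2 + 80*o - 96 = (o - 2)*(o^3 - 3*o^2 - 16*o + 48) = (o - 4)*(o - 2)*(o^2 + o - 12) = (o - 4)*(o - 2)*(o + 4)*(o - 3)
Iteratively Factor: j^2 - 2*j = (j - 2)*(j)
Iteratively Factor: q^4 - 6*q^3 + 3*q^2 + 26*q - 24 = (q - 4)*(q^3 - 2*q^2 - 5*q + 6) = (q - 4)*(q + 2)*(q^2 - 4*q + 3) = (q - 4)*(q - 1)*(q + 2)*(q - 3)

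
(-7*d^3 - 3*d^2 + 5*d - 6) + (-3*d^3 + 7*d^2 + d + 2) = -10*d^3 + 4*d^2 + 6*d - 4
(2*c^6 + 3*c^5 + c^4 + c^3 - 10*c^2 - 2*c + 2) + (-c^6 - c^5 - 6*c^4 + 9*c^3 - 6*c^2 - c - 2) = c^6 + 2*c^5 - 5*c^4 + 10*c^3 - 16*c^2 - 3*c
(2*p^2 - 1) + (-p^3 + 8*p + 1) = -p^3 + 2*p^2 + 8*p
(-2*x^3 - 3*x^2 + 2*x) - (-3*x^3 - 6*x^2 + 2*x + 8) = x^3 + 3*x^2 - 8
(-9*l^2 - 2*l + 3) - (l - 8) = -9*l^2 - 3*l + 11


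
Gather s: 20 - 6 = 14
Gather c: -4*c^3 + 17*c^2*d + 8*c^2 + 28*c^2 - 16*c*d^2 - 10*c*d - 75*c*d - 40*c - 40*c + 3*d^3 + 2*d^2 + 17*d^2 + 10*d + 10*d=-4*c^3 + c^2*(17*d + 36) + c*(-16*d^2 - 85*d - 80) + 3*d^3 + 19*d^2 + 20*d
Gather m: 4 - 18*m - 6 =-18*m - 2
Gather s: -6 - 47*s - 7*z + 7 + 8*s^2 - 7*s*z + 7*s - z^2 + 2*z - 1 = 8*s^2 + s*(-7*z - 40) - z^2 - 5*z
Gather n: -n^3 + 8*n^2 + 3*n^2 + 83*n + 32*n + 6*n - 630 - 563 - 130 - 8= -n^3 + 11*n^2 + 121*n - 1331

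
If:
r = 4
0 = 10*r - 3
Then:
No Solution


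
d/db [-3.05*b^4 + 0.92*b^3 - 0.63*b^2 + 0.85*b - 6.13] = -12.2*b^3 + 2.76*b^2 - 1.26*b + 0.85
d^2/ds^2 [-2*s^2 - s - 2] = -4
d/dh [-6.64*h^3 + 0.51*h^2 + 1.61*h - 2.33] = -19.92*h^2 + 1.02*h + 1.61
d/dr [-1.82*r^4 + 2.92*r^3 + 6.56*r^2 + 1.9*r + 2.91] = -7.28*r^3 + 8.76*r^2 + 13.12*r + 1.9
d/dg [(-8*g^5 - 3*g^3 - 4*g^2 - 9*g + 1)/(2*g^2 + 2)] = (-24*g^6 - 43*g^4 - 10*g - 9)/(2*(g^4 + 2*g^2 + 1))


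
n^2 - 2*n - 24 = (n - 6)*(n + 4)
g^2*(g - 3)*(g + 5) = g^4 + 2*g^3 - 15*g^2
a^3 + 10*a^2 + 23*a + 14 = (a + 1)*(a + 2)*(a + 7)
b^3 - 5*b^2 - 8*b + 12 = (b - 6)*(b - 1)*(b + 2)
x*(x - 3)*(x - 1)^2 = x^4 - 5*x^3 + 7*x^2 - 3*x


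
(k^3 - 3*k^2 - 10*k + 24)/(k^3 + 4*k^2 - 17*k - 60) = (k - 2)/(k + 5)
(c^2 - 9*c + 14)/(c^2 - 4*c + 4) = (c - 7)/(c - 2)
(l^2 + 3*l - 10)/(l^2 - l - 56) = (-l^2 - 3*l + 10)/(-l^2 + l + 56)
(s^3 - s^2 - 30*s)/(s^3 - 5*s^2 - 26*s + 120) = s/(s - 4)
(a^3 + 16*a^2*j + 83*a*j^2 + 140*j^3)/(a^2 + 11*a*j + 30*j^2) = (a^2 + 11*a*j + 28*j^2)/(a + 6*j)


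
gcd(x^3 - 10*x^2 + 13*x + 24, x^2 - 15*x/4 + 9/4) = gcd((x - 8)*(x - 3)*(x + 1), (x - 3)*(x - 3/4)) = x - 3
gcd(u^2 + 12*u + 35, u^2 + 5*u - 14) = u + 7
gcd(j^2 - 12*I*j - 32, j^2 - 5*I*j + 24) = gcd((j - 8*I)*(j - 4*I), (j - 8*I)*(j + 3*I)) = j - 8*I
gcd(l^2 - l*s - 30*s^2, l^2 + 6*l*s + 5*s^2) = l + 5*s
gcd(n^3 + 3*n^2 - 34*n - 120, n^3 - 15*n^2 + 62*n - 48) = n - 6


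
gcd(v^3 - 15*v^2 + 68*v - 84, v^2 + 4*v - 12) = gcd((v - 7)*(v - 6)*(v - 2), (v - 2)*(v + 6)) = v - 2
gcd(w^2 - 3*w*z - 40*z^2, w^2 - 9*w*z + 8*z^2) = -w + 8*z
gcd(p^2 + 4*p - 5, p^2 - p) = p - 1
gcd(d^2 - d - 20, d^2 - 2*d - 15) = d - 5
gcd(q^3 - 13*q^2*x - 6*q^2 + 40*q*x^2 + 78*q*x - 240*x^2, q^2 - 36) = q - 6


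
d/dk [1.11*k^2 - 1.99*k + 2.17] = 2.22*k - 1.99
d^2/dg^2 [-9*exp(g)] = -9*exp(g)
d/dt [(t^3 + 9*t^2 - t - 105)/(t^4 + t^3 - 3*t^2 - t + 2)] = (-t^5 - 19*t^4 - 28*t^3 + 392*t^2 + 701*t + 107)/(t^7 + 3*t^6 - 2*t^5 - 10*t^4 + t^3 + 11*t^2 - 4)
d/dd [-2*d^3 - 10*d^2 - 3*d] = -6*d^2 - 20*d - 3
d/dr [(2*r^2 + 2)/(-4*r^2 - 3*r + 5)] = 6*(-r^2 + 6*r + 1)/(16*r^4 + 24*r^3 - 31*r^2 - 30*r + 25)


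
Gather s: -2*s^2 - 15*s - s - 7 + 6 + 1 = -2*s^2 - 16*s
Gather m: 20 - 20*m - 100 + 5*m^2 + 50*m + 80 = 5*m^2 + 30*m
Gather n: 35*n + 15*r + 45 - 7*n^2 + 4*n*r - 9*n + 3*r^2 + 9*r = -7*n^2 + n*(4*r + 26) + 3*r^2 + 24*r + 45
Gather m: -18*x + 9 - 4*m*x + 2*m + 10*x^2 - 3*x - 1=m*(2 - 4*x) + 10*x^2 - 21*x + 8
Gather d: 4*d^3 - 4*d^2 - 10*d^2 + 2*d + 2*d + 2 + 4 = 4*d^3 - 14*d^2 + 4*d + 6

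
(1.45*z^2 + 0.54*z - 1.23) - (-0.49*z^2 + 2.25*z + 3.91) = 1.94*z^2 - 1.71*z - 5.14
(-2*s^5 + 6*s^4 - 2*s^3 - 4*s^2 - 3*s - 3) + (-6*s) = -2*s^5 + 6*s^4 - 2*s^3 - 4*s^2 - 9*s - 3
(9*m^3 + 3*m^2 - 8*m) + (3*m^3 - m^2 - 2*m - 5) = 12*m^3 + 2*m^2 - 10*m - 5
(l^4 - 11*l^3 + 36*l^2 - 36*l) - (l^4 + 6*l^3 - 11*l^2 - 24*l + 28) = -17*l^3 + 47*l^2 - 12*l - 28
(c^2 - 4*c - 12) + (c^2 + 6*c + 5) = 2*c^2 + 2*c - 7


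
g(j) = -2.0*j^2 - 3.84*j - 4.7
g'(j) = -4.0*j - 3.84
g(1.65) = -16.48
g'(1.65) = -10.44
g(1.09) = -11.26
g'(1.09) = -8.20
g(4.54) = -63.36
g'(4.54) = -22.00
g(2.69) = -29.50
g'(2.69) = -14.60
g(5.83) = -95.06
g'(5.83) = -27.16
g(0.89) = -9.70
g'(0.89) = -7.40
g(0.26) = -5.83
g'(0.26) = -4.88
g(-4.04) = -21.83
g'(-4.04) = 12.32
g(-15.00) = -397.10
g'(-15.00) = 56.16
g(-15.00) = -397.10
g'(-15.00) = 56.16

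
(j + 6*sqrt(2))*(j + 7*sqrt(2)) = j^2 + 13*sqrt(2)*j + 84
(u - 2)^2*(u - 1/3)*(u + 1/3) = u^4 - 4*u^3 + 35*u^2/9 + 4*u/9 - 4/9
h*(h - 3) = h^2 - 3*h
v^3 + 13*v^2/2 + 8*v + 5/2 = (v + 1/2)*(v + 1)*(v + 5)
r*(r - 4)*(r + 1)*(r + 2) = r^4 - r^3 - 10*r^2 - 8*r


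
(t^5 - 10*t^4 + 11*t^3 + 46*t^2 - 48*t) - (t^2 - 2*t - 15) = t^5 - 10*t^4 + 11*t^3 + 45*t^2 - 46*t + 15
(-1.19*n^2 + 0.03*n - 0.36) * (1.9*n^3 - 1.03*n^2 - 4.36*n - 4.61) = -2.261*n^5 + 1.2827*n^4 + 4.4735*n^3 + 5.7259*n^2 + 1.4313*n + 1.6596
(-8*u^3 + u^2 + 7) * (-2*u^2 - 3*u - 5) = 16*u^5 + 22*u^4 + 37*u^3 - 19*u^2 - 21*u - 35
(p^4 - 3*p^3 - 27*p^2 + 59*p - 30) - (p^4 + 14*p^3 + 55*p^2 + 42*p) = -17*p^3 - 82*p^2 + 17*p - 30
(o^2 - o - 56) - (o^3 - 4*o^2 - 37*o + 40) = -o^3 + 5*o^2 + 36*o - 96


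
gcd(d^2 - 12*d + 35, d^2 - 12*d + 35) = d^2 - 12*d + 35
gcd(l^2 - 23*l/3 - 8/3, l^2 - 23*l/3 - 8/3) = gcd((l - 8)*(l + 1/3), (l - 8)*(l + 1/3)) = l^2 - 23*l/3 - 8/3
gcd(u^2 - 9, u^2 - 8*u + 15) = u - 3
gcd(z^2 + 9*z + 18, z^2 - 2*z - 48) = z + 6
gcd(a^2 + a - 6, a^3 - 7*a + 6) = a^2 + a - 6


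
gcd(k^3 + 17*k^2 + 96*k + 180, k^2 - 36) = k + 6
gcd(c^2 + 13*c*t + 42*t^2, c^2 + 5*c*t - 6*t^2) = c + 6*t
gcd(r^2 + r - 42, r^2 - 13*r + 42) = r - 6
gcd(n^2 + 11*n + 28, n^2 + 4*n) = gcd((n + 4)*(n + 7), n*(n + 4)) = n + 4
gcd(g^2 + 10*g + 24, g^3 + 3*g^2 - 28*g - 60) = g + 6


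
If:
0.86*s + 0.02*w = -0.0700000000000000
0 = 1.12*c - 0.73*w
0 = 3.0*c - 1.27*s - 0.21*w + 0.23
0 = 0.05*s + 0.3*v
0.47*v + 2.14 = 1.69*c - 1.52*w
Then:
No Solution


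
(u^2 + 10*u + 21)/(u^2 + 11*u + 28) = (u + 3)/(u + 4)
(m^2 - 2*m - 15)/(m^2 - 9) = (m - 5)/(m - 3)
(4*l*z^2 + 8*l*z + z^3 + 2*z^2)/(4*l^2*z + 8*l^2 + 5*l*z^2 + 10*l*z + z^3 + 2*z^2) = z/(l + z)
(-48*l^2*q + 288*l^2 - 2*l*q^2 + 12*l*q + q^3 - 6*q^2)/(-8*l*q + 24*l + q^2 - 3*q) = (6*l*q - 36*l + q^2 - 6*q)/(q - 3)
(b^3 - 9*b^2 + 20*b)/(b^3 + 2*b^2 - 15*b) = (b^2 - 9*b + 20)/(b^2 + 2*b - 15)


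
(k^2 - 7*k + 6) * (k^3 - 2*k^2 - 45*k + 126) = k^5 - 9*k^4 - 25*k^3 + 429*k^2 - 1152*k + 756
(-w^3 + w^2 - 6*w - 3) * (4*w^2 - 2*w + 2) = -4*w^5 + 6*w^4 - 28*w^3 + 2*w^2 - 6*w - 6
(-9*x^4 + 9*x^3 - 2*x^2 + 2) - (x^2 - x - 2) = -9*x^4 + 9*x^3 - 3*x^2 + x + 4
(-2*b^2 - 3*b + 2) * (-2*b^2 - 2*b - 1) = 4*b^4 + 10*b^3 + 4*b^2 - b - 2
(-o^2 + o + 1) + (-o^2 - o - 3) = -2*o^2 - 2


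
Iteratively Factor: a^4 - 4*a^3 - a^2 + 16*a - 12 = (a - 2)*(a^3 - 2*a^2 - 5*a + 6) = (a - 2)*(a - 1)*(a^2 - a - 6) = (a - 2)*(a - 1)*(a + 2)*(a - 3)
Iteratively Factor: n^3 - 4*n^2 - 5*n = (n)*(n^2 - 4*n - 5) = n*(n - 5)*(n + 1)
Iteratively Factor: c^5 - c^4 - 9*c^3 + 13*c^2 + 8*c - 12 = (c + 1)*(c^4 - 2*c^3 - 7*c^2 + 20*c - 12) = (c + 1)*(c + 3)*(c^3 - 5*c^2 + 8*c - 4) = (c - 1)*(c + 1)*(c + 3)*(c^2 - 4*c + 4) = (c - 2)*(c - 1)*(c + 1)*(c + 3)*(c - 2)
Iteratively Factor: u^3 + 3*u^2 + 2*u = (u)*(u^2 + 3*u + 2) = u*(u + 1)*(u + 2)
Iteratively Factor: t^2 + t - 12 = (t - 3)*(t + 4)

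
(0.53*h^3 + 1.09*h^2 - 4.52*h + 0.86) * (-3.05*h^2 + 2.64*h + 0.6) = -1.6165*h^5 - 1.9253*h^4 + 16.9816*h^3 - 13.9018*h^2 - 0.4416*h + 0.516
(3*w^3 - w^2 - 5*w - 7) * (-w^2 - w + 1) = -3*w^5 - 2*w^4 + 9*w^3 + 11*w^2 + 2*w - 7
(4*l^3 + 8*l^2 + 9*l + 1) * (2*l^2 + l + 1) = 8*l^5 + 20*l^4 + 30*l^3 + 19*l^2 + 10*l + 1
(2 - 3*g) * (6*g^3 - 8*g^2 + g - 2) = -18*g^4 + 36*g^3 - 19*g^2 + 8*g - 4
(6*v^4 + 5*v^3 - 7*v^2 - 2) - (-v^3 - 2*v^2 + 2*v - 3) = 6*v^4 + 6*v^3 - 5*v^2 - 2*v + 1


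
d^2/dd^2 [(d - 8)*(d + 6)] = 2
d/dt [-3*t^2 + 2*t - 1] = 2 - 6*t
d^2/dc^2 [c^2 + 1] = 2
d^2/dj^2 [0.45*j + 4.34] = 0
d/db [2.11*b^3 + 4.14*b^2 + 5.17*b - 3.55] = 6.33*b^2 + 8.28*b + 5.17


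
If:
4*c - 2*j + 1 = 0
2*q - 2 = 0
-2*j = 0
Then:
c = -1/4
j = 0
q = 1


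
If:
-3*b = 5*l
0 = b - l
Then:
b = 0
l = 0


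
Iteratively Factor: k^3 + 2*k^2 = (k)*(k^2 + 2*k) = k*(k + 2)*(k)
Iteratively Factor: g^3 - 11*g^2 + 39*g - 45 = (g - 3)*(g^2 - 8*g + 15) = (g - 3)^2*(g - 5)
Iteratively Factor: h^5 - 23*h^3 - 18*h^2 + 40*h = (h - 5)*(h^4 + 5*h^3 + 2*h^2 - 8*h) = h*(h - 5)*(h^3 + 5*h^2 + 2*h - 8) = h*(h - 5)*(h - 1)*(h^2 + 6*h + 8) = h*(h - 5)*(h - 1)*(h + 4)*(h + 2)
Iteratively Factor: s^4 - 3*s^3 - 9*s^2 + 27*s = (s + 3)*(s^3 - 6*s^2 + 9*s) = s*(s + 3)*(s^2 - 6*s + 9) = s*(s - 3)*(s + 3)*(s - 3)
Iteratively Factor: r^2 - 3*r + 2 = (r - 1)*(r - 2)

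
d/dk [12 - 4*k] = -4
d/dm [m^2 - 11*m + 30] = 2*m - 11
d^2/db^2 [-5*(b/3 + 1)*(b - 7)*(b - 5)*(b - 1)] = -20*b^2 + 100*b - 80/3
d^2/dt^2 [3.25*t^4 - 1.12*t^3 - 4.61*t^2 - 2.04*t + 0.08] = 39.0*t^2 - 6.72*t - 9.22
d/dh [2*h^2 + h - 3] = 4*h + 1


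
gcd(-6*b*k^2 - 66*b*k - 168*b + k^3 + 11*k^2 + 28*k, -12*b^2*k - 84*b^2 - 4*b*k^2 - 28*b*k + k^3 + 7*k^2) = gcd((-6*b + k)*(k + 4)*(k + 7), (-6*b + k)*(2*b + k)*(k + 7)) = 6*b*k + 42*b - k^2 - 7*k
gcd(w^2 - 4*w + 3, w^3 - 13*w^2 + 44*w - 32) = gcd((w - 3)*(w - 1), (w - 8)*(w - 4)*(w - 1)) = w - 1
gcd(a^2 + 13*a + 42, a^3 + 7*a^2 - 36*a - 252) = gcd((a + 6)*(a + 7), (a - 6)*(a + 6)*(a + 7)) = a^2 + 13*a + 42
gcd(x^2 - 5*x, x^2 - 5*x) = x^2 - 5*x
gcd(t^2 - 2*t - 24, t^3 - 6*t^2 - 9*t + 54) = t - 6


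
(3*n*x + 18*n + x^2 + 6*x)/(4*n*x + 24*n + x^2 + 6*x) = (3*n + x)/(4*n + x)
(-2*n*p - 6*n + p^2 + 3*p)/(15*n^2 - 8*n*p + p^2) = (-2*n*p - 6*n + p^2 + 3*p)/(15*n^2 - 8*n*p + p^2)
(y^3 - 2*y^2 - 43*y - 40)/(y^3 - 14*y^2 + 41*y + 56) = (y + 5)/(y - 7)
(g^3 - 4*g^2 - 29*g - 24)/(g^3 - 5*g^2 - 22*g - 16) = (g + 3)/(g + 2)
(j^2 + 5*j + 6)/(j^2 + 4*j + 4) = (j + 3)/(j + 2)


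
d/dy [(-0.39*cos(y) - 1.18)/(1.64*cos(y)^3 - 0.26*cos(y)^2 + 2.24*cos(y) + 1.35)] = (-1.2792*cos(y)^3 - 5.7042*cos(y)^2 + 0.6136*cos(y) - 2.1167)*sin(y)/(2.6896*cos(y)^6 - 0.8528*cos(y)^5 + 7.4148*cos(y)^4 + 3.2632*cos(y)^3 + 4.3156*cos(y)^2 + 6.048*cos(y) + 1.8225)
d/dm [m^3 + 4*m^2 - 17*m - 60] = 3*m^2 + 8*m - 17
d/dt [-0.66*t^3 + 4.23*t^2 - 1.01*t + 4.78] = -1.98*t^2 + 8.46*t - 1.01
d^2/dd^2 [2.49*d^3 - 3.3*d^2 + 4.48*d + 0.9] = 14.94*d - 6.6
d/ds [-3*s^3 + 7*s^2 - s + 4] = -9*s^2 + 14*s - 1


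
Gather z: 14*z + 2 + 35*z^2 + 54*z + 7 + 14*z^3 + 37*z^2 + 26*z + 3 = 14*z^3 + 72*z^2 + 94*z + 12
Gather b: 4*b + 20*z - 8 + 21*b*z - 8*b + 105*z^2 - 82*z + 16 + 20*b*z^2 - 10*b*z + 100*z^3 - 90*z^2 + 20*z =b*(20*z^2 + 11*z - 4) + 100*z^3 + 15*z^2 - 42*z + 8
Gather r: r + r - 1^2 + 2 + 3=2*r + 4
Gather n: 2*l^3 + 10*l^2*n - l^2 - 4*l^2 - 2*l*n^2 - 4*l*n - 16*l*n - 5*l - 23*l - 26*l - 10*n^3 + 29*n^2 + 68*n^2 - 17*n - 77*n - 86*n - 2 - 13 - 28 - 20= 2*l^3 - 5*l^2 - 54*l - 10*n^3 + n^2*(97 - 2*l) + n*(10*l^2 - 20*l - 180) - 63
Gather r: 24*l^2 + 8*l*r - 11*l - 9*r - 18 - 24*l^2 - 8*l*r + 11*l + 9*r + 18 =0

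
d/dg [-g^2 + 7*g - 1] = 7 - 2*g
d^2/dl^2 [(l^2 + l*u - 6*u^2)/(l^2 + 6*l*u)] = 2*u*(-5*l^3 - 18*l^2*u - 108*l*u^2 - 216*u^3)/(l^3*(l^3 + 18*l^2*u + 108*l*u^2 + 216*u^3))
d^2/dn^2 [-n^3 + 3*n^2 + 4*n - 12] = 6 - 6*n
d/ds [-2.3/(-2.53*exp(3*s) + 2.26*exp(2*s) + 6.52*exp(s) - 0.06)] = (-17.457*exp(2*s) + 10.396*exp(s) + 14.996)*exp(s)/(2.53*exp(3*s) - 2.26*exp(2*s) - 6.52*exp(s) + 0.06)^2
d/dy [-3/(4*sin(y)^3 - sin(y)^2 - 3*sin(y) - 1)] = -(12*sin(2*y) + 36*cos(3*y))/(2*sin(3*y) - cos(2*y) + 3)^2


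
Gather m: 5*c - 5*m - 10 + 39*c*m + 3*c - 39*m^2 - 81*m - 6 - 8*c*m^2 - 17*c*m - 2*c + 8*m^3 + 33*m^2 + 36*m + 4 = 6*c + 8*m^3 + m^2*(-8*c - 6) + m*(22*c - 50) - 12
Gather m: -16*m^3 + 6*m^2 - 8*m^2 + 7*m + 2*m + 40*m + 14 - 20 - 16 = -16*m^3 - 2*m^2 + 49*m - 22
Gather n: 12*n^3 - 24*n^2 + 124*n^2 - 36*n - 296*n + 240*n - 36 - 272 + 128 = 12*n^3 + 100*n^2 - 92*n - 180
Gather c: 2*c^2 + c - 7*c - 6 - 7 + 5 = 2*c^2 - 6*c - 8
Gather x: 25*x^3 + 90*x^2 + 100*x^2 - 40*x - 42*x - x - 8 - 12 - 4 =25*x^3 + 190*x^2 - 83*x - 24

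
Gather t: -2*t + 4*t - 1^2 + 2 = 2*t + 1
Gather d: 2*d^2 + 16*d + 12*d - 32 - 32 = 2*d^2 + 28*d - 64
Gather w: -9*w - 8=-9*w - 8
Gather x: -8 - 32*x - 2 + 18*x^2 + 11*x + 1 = 18*x^2 - 21*x - 9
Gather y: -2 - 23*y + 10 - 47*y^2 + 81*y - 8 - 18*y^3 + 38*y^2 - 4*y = -18*y^3 - 9*y^2 + 54*y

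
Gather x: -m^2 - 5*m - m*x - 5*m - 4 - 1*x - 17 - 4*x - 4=-m^2 - 10*m + x*(-m - 5) - 25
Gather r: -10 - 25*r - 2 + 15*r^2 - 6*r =15*r^2 - 31*r - 12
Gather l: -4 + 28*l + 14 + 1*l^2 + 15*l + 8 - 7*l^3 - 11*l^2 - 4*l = -7*l^3 - 10*l^2 + 39*l + 18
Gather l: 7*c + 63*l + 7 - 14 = 7*c + 63*l - 7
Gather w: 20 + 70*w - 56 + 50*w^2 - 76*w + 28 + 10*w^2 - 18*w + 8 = 60*w^2 - 24*w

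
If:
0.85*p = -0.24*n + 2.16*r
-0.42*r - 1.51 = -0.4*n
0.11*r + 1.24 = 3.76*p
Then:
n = 4.44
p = 0.35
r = 0.63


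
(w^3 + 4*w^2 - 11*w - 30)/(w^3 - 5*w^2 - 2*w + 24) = (w + 5)/(w - 4)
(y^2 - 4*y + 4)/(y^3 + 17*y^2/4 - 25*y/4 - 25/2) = 4*(y - 2)/(4*y^2 + 25*y + 25)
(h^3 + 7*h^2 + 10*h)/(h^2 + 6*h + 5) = h*(h + 2)/(h + 1)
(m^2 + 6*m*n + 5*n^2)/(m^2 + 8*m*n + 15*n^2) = (m + n)/(m + 3*n)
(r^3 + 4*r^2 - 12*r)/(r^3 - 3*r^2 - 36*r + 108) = r*(r - 2)/(r^2 - 9*r + 18)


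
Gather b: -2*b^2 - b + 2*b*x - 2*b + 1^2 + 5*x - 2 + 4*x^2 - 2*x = -2*b^2 + b*(2*x - 3) + 4*x^2 + 3*x - 1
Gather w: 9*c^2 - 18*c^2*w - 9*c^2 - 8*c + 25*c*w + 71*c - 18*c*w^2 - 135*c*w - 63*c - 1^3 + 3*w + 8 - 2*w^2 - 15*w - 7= w^2*(-18*c - 2) + w*(-18*c^2 - 110*c - 12)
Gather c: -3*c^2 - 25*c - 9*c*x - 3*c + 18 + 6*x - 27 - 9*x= -3*c^2 + c*(-9*x - 28) - 3*x - 9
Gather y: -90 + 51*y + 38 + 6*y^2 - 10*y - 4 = 6*y^2 + 41*y - 56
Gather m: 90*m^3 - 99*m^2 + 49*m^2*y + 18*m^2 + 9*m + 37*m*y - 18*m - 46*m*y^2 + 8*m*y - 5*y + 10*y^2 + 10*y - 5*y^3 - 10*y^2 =90*m^3 + m^2*(49*y - 81) + m*(-46*y^2 + 45*y - 9) - 5*y^3 + 5*y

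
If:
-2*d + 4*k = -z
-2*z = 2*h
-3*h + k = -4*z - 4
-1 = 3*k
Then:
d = -13/14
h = 11/21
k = -1/3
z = -11/21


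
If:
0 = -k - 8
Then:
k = -8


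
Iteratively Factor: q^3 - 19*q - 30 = (q - 5)*(q^2 + 5*q + 6) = (q - 5)*(q + 2)*(q + 3)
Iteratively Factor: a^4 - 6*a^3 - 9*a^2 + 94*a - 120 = (a + 4)*(a^3 - 10*a^2 + 31*a - 30) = (a - 5)*(a + 4)*(a^2 - 5*a + 6) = (a - 5)*(a - 2)*(a + 4)*(a - 3)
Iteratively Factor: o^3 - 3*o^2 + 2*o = (o - 1)*(o^2 - 2*o) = (o - 2)*(o - 1)*(o)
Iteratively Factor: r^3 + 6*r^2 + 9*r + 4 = (r + 1)*(r^2 + 5*r + 4) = (r + 1)^2*(r + 4)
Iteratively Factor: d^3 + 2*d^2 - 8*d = (d + 4)*(d^2 - 2*d) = d*(d + 4)*(d - 2)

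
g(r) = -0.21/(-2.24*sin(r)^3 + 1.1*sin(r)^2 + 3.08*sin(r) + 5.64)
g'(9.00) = -0.01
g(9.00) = -0.03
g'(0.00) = 0.02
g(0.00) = -0.04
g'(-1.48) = -0.00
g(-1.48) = -0.04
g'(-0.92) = -0.01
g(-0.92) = -0.04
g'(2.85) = -0.01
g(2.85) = -0.03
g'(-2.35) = 0.01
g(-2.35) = -0.04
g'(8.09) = 0.00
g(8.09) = -0.03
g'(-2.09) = 0.01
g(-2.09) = -0.04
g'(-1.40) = -0.01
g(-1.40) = -0.04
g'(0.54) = 0.01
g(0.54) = -0.03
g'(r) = -0.21*(6.72*sin(r)^2*cos(r) - 2.2*sin(r)*cos(r) - 3.08*cos(r))/(-2.24*sin(r)^3 + 1.1*sin(r)^2 + 3.08*sin(r) + 5.64)^2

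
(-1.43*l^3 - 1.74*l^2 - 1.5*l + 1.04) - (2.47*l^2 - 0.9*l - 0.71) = -1.43*l^3 - 4.21*l^2 - 0.6*l + 1.75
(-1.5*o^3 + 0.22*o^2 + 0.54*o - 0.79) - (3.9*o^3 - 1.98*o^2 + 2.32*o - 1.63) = -5.4*o^3 + 2.2*o^2 - 1.78*o + 0.84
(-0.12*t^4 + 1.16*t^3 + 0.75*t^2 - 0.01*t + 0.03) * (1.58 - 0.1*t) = 0.012*t^5 - 0.3056*t^4 + 1.7578*t^3 + 1.186*t^2 - 0.0188*t + 0.0474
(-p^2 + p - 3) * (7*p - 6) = -7*p^3 + 13*p^2 - 27*p + 18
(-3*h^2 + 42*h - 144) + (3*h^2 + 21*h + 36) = 63*h - 108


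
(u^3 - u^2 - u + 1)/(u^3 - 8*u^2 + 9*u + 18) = (u^2 - 2*u + 1)/(u^2 - 9*u + 18)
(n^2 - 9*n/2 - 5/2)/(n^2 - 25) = (n + 1/2)/(n + 5)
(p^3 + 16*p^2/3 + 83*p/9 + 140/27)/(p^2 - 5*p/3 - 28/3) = (p^2 + 3*p + 20/9)/(p - 4)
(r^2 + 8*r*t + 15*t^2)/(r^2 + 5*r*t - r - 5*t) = (r + 3*t)/(r - 1)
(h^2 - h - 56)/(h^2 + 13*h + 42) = (h - 8)/(h + 6)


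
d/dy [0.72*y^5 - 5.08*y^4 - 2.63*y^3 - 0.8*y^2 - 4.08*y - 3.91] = 3.6*y^4 - 20.32*y^3 - 7.89*y^2 - 1.6*y - 4.08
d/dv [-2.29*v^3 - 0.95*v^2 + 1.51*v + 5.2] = -6.87*v^2 - 1.9*v + 1.51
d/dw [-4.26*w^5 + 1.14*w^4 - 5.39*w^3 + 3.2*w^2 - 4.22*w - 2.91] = -21.3*w^4 + 4.56*w^3 - 16.17*w^2 + 6.4*w - 4.22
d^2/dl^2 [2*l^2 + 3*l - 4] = 4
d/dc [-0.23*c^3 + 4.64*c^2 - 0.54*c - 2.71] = -0.69*c^2 + 9.28*c - 0.54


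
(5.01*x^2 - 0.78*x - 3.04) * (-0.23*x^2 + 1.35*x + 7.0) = -1.1523*x^4 + 6.9429*x^3 + 34.7162*x^2 - 9.564*x - 21.28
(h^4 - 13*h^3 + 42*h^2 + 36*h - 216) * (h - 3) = h^5 - 16*h^4 + 81*h^3 - 90*h^2 - 324*h + 648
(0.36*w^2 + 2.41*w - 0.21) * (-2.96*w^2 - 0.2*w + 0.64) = -1.0656*w^4 - 7.2056*w^3 + 0.37*w^2 + 1.5844*w - 0.1344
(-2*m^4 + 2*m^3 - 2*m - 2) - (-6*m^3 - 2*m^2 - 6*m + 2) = -2*m^4 + 8*m^3 + 2*m^2 + 4*m - 4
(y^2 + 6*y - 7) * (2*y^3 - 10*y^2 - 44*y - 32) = 2*y^5 + 2*y^4 - 118*y^3 - 226*y^2 + 116*y + 224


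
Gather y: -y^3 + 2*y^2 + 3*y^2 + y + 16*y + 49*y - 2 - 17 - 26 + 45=-y^3 + 5*y^2 + 66*y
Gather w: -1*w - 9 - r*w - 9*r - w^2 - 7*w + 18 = -9*r - w^2 + w*(-r - 8) + 9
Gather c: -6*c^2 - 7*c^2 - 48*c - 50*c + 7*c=-13*c^2 - 91*c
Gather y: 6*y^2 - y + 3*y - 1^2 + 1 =6*y^2 + 2*y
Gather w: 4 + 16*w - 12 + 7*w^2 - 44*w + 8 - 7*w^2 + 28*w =0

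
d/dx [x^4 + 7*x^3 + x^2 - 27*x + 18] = 4*x^3 + 21*x^2 + 2*x - 27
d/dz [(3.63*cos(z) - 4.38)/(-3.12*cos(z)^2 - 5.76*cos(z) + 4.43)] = (-11.3256*cos(z)^2 + 27.3312*cos(z) + 9.1479)*sin(z)/(9.7344*cos(z)^4 + 35.9424*cos(z)^3 + 5.5344*cos(z)^2 - 51.0336*cos(z) + 19.6249)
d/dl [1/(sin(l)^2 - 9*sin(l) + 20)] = (9 - 2*sin(l))*cos(l)/(sin(l)^2 - 9*sin(l) + 20)^2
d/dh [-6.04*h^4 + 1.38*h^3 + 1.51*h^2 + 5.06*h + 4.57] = -24.16*h^3 + 4.14*h^2 + 3.02*h + 5.06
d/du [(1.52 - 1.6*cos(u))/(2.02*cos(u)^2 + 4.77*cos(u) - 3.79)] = (-3.232*cos(u)^2 + 6.1408*cos(u) + 1.1864)*sin(u)/(4.0804*cos(u)^4 + 19.2708*cos(u)^3 + 7.4413*cos(u)^2 - 36.1566*cos(u) + 14.3641)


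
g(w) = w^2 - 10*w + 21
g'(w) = 2*w - 10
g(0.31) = 18.00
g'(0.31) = -9.38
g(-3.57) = 69.44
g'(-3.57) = -17.14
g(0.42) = 16.98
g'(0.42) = -9.16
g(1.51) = 8.18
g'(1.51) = -6.98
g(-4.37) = 83.80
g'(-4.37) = -18.74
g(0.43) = 16.88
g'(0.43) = -9.14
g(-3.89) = 75.03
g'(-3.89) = -17.78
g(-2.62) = 54.06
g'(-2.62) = -15.24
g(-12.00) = 285.00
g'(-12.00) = -34.00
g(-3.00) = 60.00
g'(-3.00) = -16.00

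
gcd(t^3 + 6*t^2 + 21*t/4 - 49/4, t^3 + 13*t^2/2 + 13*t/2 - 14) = t^2 + 5*t/2 - 7/2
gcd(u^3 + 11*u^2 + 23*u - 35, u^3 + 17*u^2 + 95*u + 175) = u^2 + 12*u + 35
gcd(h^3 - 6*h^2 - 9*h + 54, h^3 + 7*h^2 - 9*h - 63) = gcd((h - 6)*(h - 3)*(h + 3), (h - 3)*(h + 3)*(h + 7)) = h^2 - 9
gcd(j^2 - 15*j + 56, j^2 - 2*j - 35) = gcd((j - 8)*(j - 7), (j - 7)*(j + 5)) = j - 7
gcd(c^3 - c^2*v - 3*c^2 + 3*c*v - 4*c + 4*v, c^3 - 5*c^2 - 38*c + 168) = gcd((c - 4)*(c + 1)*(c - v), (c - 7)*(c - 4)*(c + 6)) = c - 4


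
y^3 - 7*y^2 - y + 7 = (y - 7)*(y - 1)*(y + 1)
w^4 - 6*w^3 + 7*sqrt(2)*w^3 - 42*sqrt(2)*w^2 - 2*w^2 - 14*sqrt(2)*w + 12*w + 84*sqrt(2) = (w - 6)*(w - sqrt(2))*(w + sqrt(2))*(w + 7*sqrt(2))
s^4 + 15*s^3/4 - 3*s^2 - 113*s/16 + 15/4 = (s - 5/4)*(s - 1/2)*(s + 3/2)*(s + 4)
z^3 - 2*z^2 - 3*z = z*(z - 3)*(z + 1)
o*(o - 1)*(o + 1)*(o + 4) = o^4 + 4*o^3 - o^2 - 4*o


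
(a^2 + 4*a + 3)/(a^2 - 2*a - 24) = (a^2 + 4*a + 3)/(a^2 - 2*a - 24)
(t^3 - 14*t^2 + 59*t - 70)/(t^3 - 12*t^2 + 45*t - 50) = (t - 7)/(t - 5)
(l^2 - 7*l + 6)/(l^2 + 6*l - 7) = (l - 6)/(l + 7)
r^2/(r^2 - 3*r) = r/(r - 3)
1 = 1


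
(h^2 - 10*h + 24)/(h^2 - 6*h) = (h - 4)/h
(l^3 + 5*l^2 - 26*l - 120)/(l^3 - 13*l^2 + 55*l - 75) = (l^2 + 10*l + 24)/(l^2 - 8*l + 15)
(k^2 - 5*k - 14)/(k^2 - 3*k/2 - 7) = 2*(k - 7)/(2*k - 7)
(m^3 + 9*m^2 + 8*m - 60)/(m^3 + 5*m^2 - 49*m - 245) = (m^2 + 4*m - 12)/(m^2 - 49)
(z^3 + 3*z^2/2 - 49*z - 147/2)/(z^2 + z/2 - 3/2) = (z^2 - 49)/(z - 1)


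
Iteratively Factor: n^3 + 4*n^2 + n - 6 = (n + 2)*(n^2 + 2*n - 3) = (n - 1)*(n + 2)*(n + 3)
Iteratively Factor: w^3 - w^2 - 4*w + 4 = (w - 1)*(w^2 - 4) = (w - 1)*(w + 2)*(w - 2)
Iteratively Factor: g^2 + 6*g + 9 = (g + 3)*(g + 3)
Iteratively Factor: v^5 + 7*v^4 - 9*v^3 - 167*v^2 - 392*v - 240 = (v + 4)*(v^4 + 3*v^3 - 21*v^2 - 83*v - 60) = (v + 1)*(v + 4)*(v^3 + 2*v^2 - 23*v - 60) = (v + 1)*(v + 4)^2*(v^2 - 2*v - 15) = (v - 5)*(v + 1)*(v + 4)^2*(v + 3)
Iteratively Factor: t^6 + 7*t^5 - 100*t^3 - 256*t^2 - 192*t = (t + 4)*(t^5 + 3*t^4 - 12*t^3 - 52*t^2 - 48*t) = (t - 4)*(t + 4)*(t^4 + 7*t^3 + 16*t^2 + 12*t) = (t - 4)*(t + 2)*(t + 4)*(t^3 + 5*t^2 + 6*t) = (t - 4)*(t + 2)*(t + 3)*(t + 4)*(t^2 + 2*t) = (t - 4)*(t + 2)^2*(t + 3)*(t + 4)*(t)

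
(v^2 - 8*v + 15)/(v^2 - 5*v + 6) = (v - 5)/(v - 2)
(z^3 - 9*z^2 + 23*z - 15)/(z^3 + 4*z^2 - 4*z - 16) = (z^3 - 9*z^2 + 23*z - 15)/(z^3 + 4*z^2 - 4*z - 16)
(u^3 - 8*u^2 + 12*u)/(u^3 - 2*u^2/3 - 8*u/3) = 3*(u - 6)/(3*u + 4)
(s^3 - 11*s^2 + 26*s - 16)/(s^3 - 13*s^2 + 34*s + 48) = (s^2 - 3*s + 2)/(s^2 - 5*s - 6)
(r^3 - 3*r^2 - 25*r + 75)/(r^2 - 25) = r - 3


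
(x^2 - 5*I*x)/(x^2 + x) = (x - 5*I)/(x + 1)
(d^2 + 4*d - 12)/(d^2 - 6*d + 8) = (d + 6)/(d - 4)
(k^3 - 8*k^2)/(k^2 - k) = k*(k - 8)/(k - 1)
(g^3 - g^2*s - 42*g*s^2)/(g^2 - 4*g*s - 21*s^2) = g*(g + 6*s)/(g + 3*s)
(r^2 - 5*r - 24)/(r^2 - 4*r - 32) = (r + 3)/(r + 4)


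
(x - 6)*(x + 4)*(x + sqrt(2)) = x^3 - 2*x^2 + sqrt(2)*x^2 - 24*x - 2*sqrt(2)*x - 24*sqrt(2)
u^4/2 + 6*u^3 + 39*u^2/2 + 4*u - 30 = (u/2 + 1)*(u - 1)*(u + 5)*(u + 6)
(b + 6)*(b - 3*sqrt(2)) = b^2 - 3*sqrt(2)*b + 6*b - 18*sqrt(2)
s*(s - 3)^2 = s^3 - 6*s^2 + 9*s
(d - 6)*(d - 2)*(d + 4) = d^3 - 4*d^2 - 20*d + 48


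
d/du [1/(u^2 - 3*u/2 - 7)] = 2*(3 - 4*u)/(-2*u^2 + 3*u + 14)^2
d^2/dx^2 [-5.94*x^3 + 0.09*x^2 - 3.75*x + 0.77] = 0.18 - 35.64*x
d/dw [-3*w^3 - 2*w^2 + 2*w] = -9*w^2 - 4*w + 2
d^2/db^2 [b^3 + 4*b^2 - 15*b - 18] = 6*b + 8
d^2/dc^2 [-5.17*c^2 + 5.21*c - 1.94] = -10.3400000000000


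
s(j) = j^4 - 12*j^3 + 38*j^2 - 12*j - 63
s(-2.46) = 411.75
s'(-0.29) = -37.17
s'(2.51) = 15.21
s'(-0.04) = -15.10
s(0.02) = -63.22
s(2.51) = -3.78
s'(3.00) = 0.00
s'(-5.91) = -2544.27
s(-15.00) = 99792.00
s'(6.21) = 29.58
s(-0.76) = -26.33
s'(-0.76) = -92.31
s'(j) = 4*j^3 - 36*j^2 + 76*j - 12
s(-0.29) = -56.02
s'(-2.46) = -476.37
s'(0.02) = -10.49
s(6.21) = -58.69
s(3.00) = 0.00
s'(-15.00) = -22752.00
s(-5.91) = 5032.26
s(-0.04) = -62.46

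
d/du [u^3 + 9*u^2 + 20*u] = 3*u^2 + 18*u + 20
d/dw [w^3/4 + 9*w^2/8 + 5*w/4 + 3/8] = 3*w^2/4 + 9*w/4 + 5/4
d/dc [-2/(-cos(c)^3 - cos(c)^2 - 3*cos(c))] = 2*(3*cos(c)^2 + 2*cos(c) + 3)*sin(c)/((cos(c)^2 + cos(c) + 3)^2*cos(c)^2)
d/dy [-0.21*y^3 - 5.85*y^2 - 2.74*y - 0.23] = -0.63*y^2 - 11.7*y - 2.74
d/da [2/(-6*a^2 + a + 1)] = 2*(12*a - 1)/(-6*a^2 + a + 1)^2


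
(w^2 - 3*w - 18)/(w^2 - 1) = (w^2 - 3*w - 18)/(w^2 - 1)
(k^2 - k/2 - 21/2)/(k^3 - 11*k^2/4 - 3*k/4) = 2*(-2*k^2 + k + 21)/(k*(-4*k^2 + 11*k + 3))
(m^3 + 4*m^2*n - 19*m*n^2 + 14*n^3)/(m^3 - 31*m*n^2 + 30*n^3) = (m^2 + 5*m*n - 14*n^2)/(m^2 + m*n - 30*n^2)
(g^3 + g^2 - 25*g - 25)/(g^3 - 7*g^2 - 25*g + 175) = (g + 1)/(g - 7)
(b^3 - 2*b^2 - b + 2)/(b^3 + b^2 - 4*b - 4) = (b - 1)/(b + 2)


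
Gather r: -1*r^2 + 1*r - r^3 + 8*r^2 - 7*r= -r^3 + 7*r^2 - 6*r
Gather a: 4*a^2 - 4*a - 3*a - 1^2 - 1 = 4*a^2 - 7*a - 2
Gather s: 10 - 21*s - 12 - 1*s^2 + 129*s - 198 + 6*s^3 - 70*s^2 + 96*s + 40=6*s^3 - 71*s^2 + 204*s - 160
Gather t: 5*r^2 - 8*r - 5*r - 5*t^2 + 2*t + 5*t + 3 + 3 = 5*r^2 - 13*r - 5*t^2 + 7*t + 6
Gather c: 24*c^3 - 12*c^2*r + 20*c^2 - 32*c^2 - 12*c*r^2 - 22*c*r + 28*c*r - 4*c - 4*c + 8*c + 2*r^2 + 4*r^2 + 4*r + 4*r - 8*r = 24*c^3 + c^2*(-12*r - 12) + c*(-12*r^2 + 6*r) + 6*r^2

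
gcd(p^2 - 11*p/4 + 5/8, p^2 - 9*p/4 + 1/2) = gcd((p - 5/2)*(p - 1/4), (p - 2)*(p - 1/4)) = p - 1/4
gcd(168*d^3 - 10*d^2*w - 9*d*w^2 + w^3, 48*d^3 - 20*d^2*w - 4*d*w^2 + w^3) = -24*d^2 - 2*d*w + w^2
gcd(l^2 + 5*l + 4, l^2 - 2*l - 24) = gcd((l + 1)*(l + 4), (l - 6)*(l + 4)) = l + 4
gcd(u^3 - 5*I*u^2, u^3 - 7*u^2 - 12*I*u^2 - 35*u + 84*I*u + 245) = u - 5*I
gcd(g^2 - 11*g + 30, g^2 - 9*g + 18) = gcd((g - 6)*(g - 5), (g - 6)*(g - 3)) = g - 6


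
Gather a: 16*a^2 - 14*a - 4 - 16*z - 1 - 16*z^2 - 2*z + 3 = 16*a^2 - 14*a - 16*z^2 - 18*z - 2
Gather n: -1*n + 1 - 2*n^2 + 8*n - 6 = -2*n^2 + 7*n - 5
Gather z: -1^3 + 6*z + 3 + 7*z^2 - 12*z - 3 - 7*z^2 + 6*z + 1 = 0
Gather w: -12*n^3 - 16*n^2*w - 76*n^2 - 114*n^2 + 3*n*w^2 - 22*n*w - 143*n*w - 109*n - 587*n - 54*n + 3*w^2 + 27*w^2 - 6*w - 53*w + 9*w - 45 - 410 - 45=-12*n^3 - 190*n^2 - 750*n + w^2*(3*n + 30) + w*(-16*n^2 - 165*n - 50) - 500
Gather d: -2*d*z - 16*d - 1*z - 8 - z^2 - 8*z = d*(-2*z - 16) - z^2 - 9*z - 8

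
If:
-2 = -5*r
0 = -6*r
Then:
No Solution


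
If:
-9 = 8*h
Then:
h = -9/8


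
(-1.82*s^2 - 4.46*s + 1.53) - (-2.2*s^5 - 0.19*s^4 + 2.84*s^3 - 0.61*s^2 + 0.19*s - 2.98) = 2.2*s^5 + 0.19*s^4 - 2.84*s^3 - 1.21*s^2 - 4.65*s + 4.51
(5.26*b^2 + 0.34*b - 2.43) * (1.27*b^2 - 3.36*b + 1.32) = 6.6802*b^4 - 17.2418*b^3 + 2.7147*b^2 + 8.6136*b - 3.2076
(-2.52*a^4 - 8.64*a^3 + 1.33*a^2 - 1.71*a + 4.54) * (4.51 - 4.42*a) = 11.1384*a^5 + 26.8236*a^4 - 44.845*a^3 + 13.5565*a^2 - 27.7789*a + 20.4754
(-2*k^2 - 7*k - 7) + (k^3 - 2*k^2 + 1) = k^3 - 4*k^2 - 7*k - 6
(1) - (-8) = 9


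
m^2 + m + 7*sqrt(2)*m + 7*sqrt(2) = (m + 1)*(m + 7*sqrt(2))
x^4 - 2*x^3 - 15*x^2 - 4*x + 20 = (x - 5)*(x - 1)*(x + 2)^2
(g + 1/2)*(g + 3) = g^2 + 7*g/2 + 3/2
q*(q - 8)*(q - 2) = q^3 - 10*q^2 + 16*q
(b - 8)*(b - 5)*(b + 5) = b^3 - 8*b^2 - 25*b + 200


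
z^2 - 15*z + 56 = (z - 8)*(z - 7)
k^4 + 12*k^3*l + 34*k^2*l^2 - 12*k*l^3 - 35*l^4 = (k - l)*(k + l)*(k + 5*l)*(k + 7*l)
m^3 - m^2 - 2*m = m*(m - 2)*(m + 1)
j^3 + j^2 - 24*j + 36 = (j - 3)*(j - 2)*(j + 6)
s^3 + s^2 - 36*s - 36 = (s - 6)*(s + 1)*(s + 6)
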